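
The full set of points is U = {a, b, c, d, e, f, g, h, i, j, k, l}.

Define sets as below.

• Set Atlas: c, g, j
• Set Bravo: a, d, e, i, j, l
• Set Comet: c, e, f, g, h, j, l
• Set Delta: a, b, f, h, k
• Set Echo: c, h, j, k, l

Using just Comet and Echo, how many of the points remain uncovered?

4

Union of Comet, Echo = {c, e, f, g, h, j, k, l}.
Not covered: a, b, d, i — 4 points.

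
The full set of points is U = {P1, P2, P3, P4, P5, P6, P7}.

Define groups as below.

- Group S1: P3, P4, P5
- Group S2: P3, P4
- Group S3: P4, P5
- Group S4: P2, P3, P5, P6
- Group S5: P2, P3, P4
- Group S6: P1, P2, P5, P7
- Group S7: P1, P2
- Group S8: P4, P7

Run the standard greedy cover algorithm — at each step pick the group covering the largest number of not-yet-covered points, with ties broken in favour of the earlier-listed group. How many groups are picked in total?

3

Greedy: pick S4 (covers 4 new) → pick S6 (covers 2 new) → pick S1 (covers 1 new). Total picks: 3.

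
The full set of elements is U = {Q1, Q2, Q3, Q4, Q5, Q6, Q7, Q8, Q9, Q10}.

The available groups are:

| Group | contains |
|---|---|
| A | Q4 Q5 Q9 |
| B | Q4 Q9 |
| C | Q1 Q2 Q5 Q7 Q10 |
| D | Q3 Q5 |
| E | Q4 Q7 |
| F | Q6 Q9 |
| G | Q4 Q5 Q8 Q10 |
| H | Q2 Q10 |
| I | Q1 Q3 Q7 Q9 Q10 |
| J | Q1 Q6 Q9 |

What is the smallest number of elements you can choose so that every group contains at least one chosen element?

The 4 elements {Q2, Q4, Q5, Q9} hit every group.
The groups D, E, F, H are pairwise disjoint, so any hitting set needs a separate element for each — at least 4. Hence 4 is optimal.

4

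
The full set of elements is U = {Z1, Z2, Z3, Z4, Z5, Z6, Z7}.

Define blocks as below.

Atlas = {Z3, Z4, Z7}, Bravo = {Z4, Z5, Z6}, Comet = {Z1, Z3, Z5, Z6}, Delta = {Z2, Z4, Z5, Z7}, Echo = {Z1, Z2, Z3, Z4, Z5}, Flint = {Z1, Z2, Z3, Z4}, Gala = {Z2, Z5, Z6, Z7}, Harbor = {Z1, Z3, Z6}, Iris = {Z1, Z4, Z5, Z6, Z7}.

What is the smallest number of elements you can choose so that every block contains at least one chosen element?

The 2 elements {Z3, Z5} hit every block.
The blocks Delta, Harbor are pairwise disjoint, so any hitting set needs a separate element for each — at least 2. Hence 2 is optimal.

2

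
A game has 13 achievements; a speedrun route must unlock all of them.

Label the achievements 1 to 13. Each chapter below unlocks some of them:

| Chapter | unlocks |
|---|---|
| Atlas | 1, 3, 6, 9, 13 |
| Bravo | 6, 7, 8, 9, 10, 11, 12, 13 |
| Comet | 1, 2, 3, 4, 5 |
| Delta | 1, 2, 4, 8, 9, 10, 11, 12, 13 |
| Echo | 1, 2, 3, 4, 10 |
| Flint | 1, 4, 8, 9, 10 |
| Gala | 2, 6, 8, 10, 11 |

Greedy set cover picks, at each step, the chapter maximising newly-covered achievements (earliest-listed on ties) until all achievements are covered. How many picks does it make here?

4

Greedy: pick Delta (covers 9 new) → pick Atlas (covers 2 new) → pick Bravo (covers 1 new) → pick Comet (covers 1 new). Total picks: 4.
(The true minimum cover uses only 2 chapters, so greedy is not optimal here.)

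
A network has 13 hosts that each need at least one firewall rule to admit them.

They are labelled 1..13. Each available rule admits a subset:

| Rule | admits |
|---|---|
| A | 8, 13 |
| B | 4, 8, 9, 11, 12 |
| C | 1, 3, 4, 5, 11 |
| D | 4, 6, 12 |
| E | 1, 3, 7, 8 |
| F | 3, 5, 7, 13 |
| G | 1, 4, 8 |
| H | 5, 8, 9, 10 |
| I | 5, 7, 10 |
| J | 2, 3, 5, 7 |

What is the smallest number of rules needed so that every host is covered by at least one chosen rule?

Take {C, D, F, H, J}. Their union is {1, 2, 3, 4, 5, 6, 7, 8, 9, 10, 11, 12, 13}, which is all 13 hosts.
No 4 of the 10 rules cover everything (all 210 combinations miss at least one host), so 5 is optimal.

5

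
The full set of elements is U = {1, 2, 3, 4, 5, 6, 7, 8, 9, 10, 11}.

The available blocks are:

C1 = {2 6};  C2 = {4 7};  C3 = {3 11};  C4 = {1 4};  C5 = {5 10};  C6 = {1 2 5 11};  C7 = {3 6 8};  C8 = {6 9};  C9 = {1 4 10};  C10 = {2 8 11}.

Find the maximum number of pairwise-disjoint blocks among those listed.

C2, C5, C8, C10 are pairwise disjoint (C2={4,7}; C5={5,10}; C8={6,9}; C10={2,8,11}).
Every remaining block overlaps one of these, and no 5 of the listed blocks are pairwise disjoint, so 4 is the maximum.

4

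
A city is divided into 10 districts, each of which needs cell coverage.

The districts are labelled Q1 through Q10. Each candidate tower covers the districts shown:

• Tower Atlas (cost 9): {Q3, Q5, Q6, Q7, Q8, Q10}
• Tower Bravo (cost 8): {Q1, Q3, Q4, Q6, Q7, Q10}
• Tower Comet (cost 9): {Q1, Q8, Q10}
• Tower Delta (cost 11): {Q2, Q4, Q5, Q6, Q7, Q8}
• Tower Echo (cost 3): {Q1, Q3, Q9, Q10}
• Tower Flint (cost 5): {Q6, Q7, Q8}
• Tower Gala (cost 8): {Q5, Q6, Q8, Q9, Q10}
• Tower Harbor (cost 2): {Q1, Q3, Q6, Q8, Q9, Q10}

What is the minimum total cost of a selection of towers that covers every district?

13

Delta, Harbor together cover every district (Delta ∪ Harbor = {Q1, Q2, Q3, Q4, Q5, Q6, Q7, Q8, Q9, Q10}); total cost 11 + 2 = 13.
No covering selection has total cost below 13.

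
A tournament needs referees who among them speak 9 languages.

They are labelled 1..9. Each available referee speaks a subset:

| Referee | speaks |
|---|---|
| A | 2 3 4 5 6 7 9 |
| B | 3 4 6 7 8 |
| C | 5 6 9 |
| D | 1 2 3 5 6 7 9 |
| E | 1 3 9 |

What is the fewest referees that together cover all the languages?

2

Take {B, D}. Their union is {1, 2, 3, 4, 5, 6, 7, 8, 9}, which is all 9 languages.
No single referee has all 9 languages (the largest, A, has 7), so 2 is optimal.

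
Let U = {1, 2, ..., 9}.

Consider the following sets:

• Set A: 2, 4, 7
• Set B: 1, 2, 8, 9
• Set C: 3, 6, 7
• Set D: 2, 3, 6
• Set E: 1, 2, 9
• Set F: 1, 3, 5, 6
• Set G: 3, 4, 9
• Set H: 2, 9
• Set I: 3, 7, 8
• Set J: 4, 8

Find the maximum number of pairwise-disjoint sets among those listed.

3

C, E, J are pairwise disjoint (C={3,6,7}; E={1,2,9}; J={4,8}).
Every remaining set overlaps one of these, and no 4 of the listed sets are pairwise disjoint, so 3 is the maximum.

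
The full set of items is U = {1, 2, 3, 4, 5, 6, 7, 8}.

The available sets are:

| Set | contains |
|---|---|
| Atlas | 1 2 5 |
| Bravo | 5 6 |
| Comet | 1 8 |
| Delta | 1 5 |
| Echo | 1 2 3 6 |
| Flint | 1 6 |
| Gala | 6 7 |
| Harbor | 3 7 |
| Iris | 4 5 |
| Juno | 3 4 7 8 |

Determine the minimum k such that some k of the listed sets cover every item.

Atlas, Flint, and Juno cover everything between them: the union {1, 2, 3, 4, 5, 6, 7, 8} is all of U.
No 2 of the 10 sets cover everything (all 45 combinations miss at least one item), so 3 is optimal.

3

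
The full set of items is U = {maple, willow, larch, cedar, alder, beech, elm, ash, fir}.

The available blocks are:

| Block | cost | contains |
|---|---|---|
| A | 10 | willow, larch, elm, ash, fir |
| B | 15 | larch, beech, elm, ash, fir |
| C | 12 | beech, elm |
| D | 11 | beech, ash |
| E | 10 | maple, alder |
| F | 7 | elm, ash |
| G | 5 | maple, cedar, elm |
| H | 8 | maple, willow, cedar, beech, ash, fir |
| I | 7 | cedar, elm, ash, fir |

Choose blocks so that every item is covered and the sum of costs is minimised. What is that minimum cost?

A, E, H together cover every item (A ∪ E ∪ H = {maple, willow, larch, cedar, alder, beech, elm, ash, fir}); total cost 10 + 10 + 8 = 28.
No covering selection has total cost below 28.

28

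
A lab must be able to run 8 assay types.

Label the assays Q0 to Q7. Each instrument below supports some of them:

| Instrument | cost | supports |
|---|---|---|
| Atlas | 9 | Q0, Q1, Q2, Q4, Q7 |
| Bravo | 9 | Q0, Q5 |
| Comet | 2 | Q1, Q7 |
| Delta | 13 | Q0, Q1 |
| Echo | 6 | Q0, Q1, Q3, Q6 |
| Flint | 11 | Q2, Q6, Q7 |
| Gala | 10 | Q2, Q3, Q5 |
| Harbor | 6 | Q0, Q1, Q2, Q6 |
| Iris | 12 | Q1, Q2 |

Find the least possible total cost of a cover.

Atlas, Bravo, Echo together cover every assay (Atlas ∪ Bravo ∪ Echo = {Q0, Q1, Q2, Q3, Q4, Q5, Q6, Q7}); total cost 9 + 9 + 6 = 24.
The greedy pick Comet, Echo, Atlas, Bravo costs 26; no covering selection beats 24.

24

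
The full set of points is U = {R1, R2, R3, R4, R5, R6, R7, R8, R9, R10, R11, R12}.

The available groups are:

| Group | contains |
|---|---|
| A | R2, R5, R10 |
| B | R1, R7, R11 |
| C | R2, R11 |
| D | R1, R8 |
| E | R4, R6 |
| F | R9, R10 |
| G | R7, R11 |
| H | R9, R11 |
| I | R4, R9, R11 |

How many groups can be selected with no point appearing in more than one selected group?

4

A, D, E, G are pairwise disjoint (A={R2,R5,R10}; D={R1,R8}; E={R4,R6}; G={R7,R11}).
Every remaining group overlaps one of these, and no 5 of the listed groups are pairwise disjoint, so 4 is the maximum.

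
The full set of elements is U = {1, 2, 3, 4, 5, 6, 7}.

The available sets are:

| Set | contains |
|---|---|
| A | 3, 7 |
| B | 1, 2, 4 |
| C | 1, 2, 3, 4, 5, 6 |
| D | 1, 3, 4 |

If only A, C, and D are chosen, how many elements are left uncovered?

Union of A, C, D = {1, 2, 3, 4, 5, 6, 7} — that's every element, so 0 are uncovered.

0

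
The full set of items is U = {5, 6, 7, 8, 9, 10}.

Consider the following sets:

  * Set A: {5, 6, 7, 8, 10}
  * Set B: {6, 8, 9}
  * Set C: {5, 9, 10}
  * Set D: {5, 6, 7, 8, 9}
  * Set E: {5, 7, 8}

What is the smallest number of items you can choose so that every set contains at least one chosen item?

H = {5, 8} meets every set (each contains at least one member of H), and |H| = 2.
No single item lies in every set, so at least 2 are needed and 2 is optimal.

2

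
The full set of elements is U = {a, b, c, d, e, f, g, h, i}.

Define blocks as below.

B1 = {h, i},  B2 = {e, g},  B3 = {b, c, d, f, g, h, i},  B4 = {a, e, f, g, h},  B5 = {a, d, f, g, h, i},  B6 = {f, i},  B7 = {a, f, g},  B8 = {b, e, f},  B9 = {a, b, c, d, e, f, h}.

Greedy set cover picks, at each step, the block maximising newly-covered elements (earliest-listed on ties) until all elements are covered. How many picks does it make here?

2

Greedy: pick B3 (covers 7 new) → pick B4 (covers 2 new). Total picks: 2.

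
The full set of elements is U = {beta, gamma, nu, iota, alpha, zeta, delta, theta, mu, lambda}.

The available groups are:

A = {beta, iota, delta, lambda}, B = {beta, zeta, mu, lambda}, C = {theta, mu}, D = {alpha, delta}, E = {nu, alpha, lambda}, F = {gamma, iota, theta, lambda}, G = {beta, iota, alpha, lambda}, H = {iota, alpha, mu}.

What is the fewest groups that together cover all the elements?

A, B, E, and F cover everything between them: the union {beta, gamma, nu, iota, alpha, zeta, delta, theta, mu, lambda} is all of U.
Only E contains nu, so E is forced; the remaining 7 elements need at least 3 more groups (each remaining group adds at most 3) — so at least 4 groups are needed, and 4 is optimal.

4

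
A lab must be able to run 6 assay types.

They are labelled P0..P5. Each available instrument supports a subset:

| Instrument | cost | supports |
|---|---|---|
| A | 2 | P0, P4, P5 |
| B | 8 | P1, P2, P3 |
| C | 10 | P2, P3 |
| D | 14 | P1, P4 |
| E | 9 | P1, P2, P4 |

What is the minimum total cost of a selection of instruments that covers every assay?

10

A, B together cover every assay (A ∪ B = {P0, P1, P2, P3, P4, P5}); total cost 2 + 8 = 10.
No covering selection has total cost below 10.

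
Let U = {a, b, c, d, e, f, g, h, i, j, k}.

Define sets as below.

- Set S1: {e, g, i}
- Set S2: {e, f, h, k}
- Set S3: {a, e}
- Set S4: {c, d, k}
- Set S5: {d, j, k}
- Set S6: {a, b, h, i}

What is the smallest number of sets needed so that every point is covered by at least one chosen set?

S1 and S2 and S4 and S5 and S6 together: S1 ∪ S2 ∪ S4 ∪ S5 ∪ S6 = {a, b, c, d, e, f, g, h, i, j, k} — every point is covered.
No 4 of the 6 sets cover everything (all 15 combinations miss at least one point), so 5 is optimal.

5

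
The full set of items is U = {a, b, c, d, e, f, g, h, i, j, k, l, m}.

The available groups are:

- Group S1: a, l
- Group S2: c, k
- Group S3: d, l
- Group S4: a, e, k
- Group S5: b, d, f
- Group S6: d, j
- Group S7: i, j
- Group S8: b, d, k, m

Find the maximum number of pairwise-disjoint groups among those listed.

4

S1, S2, S5, S7 are pairwise disjoint (S1={a,l}; S2={c,k}; S5={b,d,f}; S7={i,j}).
Every remaining group overlaps one of these, and no 5 of the listed groups are pairwise disjoint, so 4 is the maximum.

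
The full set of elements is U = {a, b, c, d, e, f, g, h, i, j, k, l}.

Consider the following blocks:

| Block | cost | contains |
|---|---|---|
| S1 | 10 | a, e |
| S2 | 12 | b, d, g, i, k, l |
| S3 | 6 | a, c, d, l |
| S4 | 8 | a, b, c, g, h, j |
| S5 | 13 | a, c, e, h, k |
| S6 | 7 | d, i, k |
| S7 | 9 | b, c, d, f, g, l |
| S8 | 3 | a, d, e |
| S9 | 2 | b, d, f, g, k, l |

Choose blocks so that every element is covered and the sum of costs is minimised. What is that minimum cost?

20

S4, S6, S8, S9 together cover every element (S4 ∪ S6 ∪ S8 ∪ S9 = {a, b, c, d, e, f, g, h, i, j, k, l}); total cost 8 + 7 + 3 + 2 = 20.
No covering selection has total cost below 20.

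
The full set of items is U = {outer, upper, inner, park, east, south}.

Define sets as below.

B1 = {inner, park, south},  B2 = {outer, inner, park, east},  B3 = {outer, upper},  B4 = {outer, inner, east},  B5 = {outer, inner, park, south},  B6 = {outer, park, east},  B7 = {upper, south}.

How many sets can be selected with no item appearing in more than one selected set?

2

B1, B3 are pairwise disjoint (B1={inner,park,south}; B3={outer,upper}).
Every remaining set overlaps one of these, and no 3 of the listed sets are pairwise disjoint, so 2 is the maximum.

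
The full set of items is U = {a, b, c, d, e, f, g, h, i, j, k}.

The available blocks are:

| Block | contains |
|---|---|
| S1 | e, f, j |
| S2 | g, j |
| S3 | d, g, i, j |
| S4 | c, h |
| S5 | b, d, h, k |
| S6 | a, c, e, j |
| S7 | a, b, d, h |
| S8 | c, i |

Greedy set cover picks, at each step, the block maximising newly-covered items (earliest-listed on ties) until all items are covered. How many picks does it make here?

Greedy: pick S3 (covers 4 new) → pick S5 (covers 3 new) → pick S6 (covers 3 new) → pick S1 (covers 1 new). Total picks: 4.

4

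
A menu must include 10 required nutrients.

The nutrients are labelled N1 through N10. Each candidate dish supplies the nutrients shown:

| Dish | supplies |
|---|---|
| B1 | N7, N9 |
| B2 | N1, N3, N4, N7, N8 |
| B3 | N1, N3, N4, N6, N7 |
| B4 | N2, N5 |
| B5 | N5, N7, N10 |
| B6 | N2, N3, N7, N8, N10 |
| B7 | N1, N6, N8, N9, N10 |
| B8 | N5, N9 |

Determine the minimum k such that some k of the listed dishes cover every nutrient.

Take {B3, B6, B8}. Their union is {N1, N2, N3, N4, N5, N6, N7, N8, N9, N10}, which is all 10 nutrients.
No 2 of the 8 dishes cover everything (all 28 combinations miss at least one nutrient), so 3 is optimal.

3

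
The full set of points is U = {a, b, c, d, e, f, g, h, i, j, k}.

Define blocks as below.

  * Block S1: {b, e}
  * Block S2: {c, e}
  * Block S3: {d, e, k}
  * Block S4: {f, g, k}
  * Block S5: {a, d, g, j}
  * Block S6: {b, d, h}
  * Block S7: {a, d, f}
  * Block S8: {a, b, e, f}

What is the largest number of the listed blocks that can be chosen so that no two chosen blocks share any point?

S2, S4, S6 are pairwise disjoint (S2={c,e}; S4={f,g,k}; S6={b,d,h}).
Every remaining block overlaps one of these, and no 4 of the listed blocks are pairwise disjoint, so 3 is the maximum.

3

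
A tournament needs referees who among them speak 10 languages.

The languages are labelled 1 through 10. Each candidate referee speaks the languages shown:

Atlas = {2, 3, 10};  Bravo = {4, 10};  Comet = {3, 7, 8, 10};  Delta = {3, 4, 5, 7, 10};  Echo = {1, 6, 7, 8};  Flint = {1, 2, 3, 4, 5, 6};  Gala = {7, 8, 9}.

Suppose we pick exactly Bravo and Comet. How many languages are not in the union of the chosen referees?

Union of Bravo, Comet = {3, 4, 7, 8, 10}.
Not covered: 1, 2, 5, 6, 9 — 5 languages.

5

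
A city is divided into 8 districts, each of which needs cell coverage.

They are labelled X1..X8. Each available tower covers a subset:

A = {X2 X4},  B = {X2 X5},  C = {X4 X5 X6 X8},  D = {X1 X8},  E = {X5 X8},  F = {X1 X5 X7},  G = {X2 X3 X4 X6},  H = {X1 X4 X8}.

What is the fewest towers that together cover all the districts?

D and F and G together: D ∪ F ∪ G = {X1, X2, X3, X4, X5, X6, X7, X8} — every district is covered.
Only G contains X3, so G is forced; the remaining 4 districts need at least 2 more towers (each remaining tower adds at most 3) — so at least 3 towers are needed, and 3 is optimal.

3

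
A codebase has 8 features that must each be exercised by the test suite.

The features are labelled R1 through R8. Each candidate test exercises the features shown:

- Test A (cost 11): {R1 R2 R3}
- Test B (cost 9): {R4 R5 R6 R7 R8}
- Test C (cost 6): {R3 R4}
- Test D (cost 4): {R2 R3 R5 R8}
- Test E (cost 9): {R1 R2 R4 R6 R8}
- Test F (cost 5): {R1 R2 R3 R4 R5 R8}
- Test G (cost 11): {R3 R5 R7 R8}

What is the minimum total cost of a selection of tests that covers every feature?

14

B, F together cover every feature (B ∪ F = {R1, R2, R3, R4, R5, R6, R7, R8}); total cost 9 + 5 = 14.
No covering selection has total cost below 14.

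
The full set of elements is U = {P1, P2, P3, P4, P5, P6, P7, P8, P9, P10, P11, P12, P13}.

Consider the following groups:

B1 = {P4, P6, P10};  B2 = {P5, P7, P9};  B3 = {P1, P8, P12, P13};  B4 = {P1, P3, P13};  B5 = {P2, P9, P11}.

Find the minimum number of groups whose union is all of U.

5

B1, B2, B3, B4, and B5 cover everything between them: the union {P1, P2, P3, P4, P5, P6, P7, P8, P9, P10, P11, P12, P13} is all of U.
Only B4 contains P3, so B4 is forced; the remaining 10 elements need at least 4 more groups (each remaining group adds at most 3) — so at least 5 groups are needed, and 5 is optimal.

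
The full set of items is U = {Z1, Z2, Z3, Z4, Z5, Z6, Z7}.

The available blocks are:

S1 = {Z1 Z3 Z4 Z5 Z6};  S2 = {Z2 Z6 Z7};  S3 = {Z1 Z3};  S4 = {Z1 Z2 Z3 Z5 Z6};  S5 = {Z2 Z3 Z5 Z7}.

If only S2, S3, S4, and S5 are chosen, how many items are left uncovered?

1

Union of S2, S3, S4, S5 = {Z1, Z2, Z3, Z5, Z6, Z7}.
Not covered: Z4 — 1 item.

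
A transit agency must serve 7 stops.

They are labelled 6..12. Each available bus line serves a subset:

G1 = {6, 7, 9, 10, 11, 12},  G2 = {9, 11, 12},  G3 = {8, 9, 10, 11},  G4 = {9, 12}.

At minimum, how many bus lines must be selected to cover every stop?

2

Take {G1, G3}. Their union is {6, 7, 8, 9, 10, 11, 12}, which is all 7 stops.
No single bus line has all 7 stops (the largest, G1, has 6), so 2 is optimal.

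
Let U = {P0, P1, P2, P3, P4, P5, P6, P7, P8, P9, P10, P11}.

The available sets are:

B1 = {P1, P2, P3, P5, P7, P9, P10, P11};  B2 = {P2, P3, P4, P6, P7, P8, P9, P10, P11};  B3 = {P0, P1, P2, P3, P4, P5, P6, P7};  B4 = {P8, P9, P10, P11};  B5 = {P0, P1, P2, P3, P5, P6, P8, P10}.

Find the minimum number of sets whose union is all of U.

2

B3 and B4 together: B3 ∪ B4 = {P0, P1, P2, P3, P4, P5, P6, P7, P8, P9, P10, P11} — every point is covered.
No single set has all 12 points (the largest, B2, has 9), so 2 is optimal.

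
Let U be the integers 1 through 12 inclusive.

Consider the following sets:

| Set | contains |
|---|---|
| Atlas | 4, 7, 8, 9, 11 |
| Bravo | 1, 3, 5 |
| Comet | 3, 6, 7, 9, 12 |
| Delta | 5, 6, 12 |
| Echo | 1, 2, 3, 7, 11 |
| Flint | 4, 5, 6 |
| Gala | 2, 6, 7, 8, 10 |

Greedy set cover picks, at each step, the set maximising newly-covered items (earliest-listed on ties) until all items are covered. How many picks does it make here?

4

Greedy: pick Atlas (covers 5 new) → pick Bravo (covers 3 new) → pick Gala (covers 3 new) → pick Comet (covers 1 new). Total picks: 4.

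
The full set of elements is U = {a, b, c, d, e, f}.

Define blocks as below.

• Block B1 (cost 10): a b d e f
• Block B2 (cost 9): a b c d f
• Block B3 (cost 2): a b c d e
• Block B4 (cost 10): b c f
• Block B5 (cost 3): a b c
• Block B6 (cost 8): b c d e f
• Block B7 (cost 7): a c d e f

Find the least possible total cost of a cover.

9

B3, B7 together cover every element (B3 ∪ B7 = {a, b, c, d, e, f}); total cost 2 + 7 = 9.
No covering selection has total cost below 9.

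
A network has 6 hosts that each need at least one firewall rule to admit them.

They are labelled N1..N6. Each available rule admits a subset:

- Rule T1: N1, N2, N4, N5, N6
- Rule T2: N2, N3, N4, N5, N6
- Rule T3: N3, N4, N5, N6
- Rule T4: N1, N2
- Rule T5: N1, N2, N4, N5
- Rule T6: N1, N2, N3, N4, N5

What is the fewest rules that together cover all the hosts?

2

Take {T1, T2}. Their union is {N1, N2, N3, N4, N5, N6}, which is all 6 hosts.
No single rule has all 6 hosts (the largest, T1, has 5), so 2 is optimal.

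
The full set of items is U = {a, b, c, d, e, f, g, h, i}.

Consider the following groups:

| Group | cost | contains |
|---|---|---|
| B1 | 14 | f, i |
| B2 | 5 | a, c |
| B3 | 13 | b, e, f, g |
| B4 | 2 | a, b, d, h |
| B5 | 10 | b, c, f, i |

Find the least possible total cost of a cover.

B3, B4, B5 together cover every item (B3 ∪ B4 ∪ B5 = {a, b, c, d, e, f, g, h, i}); total cost 13 + 2 + 10 = 25.
No covering selection has total cost below 25.

25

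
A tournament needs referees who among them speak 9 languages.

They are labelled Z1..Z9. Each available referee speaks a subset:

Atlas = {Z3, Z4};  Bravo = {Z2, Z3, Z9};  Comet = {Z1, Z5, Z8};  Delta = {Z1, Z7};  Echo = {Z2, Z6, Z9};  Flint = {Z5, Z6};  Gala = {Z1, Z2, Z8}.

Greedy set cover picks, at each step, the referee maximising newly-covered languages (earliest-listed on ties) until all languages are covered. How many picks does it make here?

5

Greedy: pick Bravo (covers 3 new) → pick Comet (covers 3 new) → pick Atlas (covers 1 new) → pick Delta (covers 1 new) → pick Echo (covers 1 new). Total picks: 5.
(The true minimum cover uses only 4 referees, so greedy is not optimal here.)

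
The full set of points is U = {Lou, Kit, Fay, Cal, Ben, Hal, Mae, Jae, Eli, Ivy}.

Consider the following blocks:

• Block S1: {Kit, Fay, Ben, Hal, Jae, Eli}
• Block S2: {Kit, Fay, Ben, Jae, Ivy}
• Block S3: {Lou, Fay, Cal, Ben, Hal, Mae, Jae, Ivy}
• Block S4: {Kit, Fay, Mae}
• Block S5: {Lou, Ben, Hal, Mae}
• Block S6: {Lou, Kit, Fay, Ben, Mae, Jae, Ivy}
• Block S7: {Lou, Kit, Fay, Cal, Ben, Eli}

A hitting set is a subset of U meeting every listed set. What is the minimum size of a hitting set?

H = {Kit, Hal} meets every block (each contains at least one member of H), and |H| = 2.
No single point lies in every block, so at least 2 are needed and 2 is optimal.

2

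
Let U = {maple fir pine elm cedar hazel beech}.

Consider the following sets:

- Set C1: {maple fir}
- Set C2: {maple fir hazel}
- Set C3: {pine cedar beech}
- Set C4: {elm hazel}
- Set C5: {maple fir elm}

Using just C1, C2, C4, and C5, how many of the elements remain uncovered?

3

Union of C1, C2, C4, C5 = {maple, fir, elm, hazel}.
Not covered: pine, cedar, beech — 3 elements.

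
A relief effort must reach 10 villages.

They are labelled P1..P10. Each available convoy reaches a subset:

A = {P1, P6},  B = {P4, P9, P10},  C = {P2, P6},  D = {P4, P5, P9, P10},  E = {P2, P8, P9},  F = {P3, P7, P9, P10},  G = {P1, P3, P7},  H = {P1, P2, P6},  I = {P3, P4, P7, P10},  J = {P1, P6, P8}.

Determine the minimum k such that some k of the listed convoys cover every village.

4

D and H and I and J together: D ∪ H ∪ I ∪ J = {P1, P2, P3, P4, P5, P6, P7, P8, P9, P10} — every village is covered.
No 3 of the 10 convoys cover everything (all 120 combinations miss at least one village), so 4 is optimal.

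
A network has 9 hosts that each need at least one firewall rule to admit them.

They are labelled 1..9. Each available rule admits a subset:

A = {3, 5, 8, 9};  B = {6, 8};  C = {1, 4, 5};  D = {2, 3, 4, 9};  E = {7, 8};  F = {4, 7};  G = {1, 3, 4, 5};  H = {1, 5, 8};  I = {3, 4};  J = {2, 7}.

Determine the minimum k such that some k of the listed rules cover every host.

Take {B, C, D, E}. Their union is {1, 2, 3, 4, 5, 6, 7, 8, 9}, which is all 9 hosts.
No 3 of the 10 rules cover everything (all 120 combinations miss at least one host), so 4 is optimal.

4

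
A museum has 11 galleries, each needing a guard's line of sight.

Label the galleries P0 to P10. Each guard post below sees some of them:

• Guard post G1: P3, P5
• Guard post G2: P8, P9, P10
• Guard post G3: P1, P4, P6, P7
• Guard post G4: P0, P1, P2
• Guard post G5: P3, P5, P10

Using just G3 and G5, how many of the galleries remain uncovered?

Union of G3, G5 = {P1, P3, P4, P5, P6, P7, P10}.
Not covered: P0, P2, P8, P9 — 4 galleries.

4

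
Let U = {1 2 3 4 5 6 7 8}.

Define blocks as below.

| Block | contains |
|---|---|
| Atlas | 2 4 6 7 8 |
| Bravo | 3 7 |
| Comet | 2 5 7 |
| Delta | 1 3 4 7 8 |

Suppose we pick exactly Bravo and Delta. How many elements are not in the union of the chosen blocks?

Union of Bravo, Delta = {1, 3, 4, 7, 8}.
Not covered: 2, 5, 6 — 3 elements.

3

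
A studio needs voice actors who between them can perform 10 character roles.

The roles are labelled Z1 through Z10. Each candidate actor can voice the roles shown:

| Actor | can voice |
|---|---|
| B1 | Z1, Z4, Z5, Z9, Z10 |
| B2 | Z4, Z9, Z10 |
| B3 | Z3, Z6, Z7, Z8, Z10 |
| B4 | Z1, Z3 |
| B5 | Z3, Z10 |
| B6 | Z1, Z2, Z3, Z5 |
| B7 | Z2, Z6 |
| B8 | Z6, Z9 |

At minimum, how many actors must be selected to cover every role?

Take {B1, B3, B6}. Their union is {Z1, Z2, Z3, Z4, Z5, Z6, Z7, Z8, Z9, Z10}, which is all 10 roles.
Only B3 contains Z7, so B3 is forced; the remaining 5 roles need at least 2 more actors (each remaining actor adds at most 4) — so at least 3 actors are needed, and 3 is optimal.

3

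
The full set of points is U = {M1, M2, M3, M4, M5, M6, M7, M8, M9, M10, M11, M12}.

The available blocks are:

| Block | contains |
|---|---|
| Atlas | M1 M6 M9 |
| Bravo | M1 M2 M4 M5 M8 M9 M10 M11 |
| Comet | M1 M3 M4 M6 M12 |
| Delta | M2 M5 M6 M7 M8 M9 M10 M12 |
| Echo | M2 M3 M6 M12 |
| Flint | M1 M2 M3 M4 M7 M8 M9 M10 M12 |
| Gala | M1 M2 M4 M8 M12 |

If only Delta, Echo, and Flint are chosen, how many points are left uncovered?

Union of Delta, Echo, Flint = {M1, M2, M3, M4, M5, M6, M7, M8, M9, M10, M12}.
Not covered: M11 — 1 point.

1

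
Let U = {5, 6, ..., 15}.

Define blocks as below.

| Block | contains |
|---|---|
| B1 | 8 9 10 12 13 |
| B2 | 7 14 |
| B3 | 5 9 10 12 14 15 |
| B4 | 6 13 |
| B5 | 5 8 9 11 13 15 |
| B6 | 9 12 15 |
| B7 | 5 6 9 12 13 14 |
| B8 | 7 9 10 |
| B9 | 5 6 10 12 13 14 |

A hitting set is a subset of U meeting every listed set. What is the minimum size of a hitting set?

Take H = {9, 13, 14}. Each listed block contains at least one of these, so H is a hitting set of size 3.
The blocks B2, B4, B6 are pairwise disjoint, so any hitting set needs a separate element for each — at least 3. Hence 3 is optimal.

3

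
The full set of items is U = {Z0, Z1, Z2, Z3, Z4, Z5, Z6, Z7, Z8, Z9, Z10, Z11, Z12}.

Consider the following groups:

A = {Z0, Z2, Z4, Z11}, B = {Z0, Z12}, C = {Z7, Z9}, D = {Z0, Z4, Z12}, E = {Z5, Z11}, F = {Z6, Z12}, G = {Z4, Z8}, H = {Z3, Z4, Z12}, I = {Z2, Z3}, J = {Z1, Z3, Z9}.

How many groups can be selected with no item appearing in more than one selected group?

C, E, F, G, I are pairwise disjoint (C={Z7,Z9}; E={Z5,Z11}; F={Z6,Z12}; G={Z4,Z8}; I={Z2,Z3}).
Every remaining group overlaps one of these, and no 6 of the listed groups are pairwise disjoint, so 5 is the maximum.

5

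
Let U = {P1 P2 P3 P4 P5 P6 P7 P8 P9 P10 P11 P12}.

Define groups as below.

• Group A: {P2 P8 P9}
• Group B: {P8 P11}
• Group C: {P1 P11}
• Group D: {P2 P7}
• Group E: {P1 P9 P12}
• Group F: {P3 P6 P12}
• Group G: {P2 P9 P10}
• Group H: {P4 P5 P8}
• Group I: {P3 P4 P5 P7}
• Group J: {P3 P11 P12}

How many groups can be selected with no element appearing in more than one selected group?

4

C, F, G, H are pairwise disjoint (C={P1,P11}; F={P3,P6,P12}; G={P2,P9,P10}; H={P4,P5,P8}).
Every remaining group overlaps one of these, and no 5 of the listed groups are pairwise disjoint, so 4 is the maximum.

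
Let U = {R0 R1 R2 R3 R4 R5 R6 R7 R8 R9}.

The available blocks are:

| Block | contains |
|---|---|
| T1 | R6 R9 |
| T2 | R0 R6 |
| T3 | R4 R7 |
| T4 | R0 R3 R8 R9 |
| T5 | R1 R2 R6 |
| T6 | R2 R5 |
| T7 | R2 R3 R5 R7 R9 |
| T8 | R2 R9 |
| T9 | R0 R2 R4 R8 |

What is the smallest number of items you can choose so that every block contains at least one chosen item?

H = {R2, R4, R6, R8} meets every block (each contains at least one member of H), and |H| = 4.
No choice of 3 items meets every block, so 4 is the minimum.

4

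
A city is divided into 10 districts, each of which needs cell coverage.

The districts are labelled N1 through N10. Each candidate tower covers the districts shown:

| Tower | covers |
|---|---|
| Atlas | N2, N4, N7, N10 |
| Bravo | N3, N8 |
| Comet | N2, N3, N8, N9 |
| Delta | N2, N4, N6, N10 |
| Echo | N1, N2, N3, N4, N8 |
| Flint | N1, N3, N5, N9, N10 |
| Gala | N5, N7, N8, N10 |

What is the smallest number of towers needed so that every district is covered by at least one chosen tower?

3

Delta and Flint and Gala together: Delta ∪ Flint ∪ Gala = {N1, N2, N3, N4, N5, N6, N7, N8, N9, N10} — every district is covered.
Only Delta contains N6, so Delta is forced; the remaining 6 districts need at least 2 more towers (each remaining tower adds at most 4) — so at least 3 towers are needed, and 3 is optimal.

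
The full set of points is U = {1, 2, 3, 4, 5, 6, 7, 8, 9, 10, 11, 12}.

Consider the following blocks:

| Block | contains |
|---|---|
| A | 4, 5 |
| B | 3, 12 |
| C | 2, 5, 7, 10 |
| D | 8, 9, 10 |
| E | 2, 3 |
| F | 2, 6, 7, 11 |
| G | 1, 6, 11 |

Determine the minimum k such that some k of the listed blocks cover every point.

5

A, B, D, F, and G cover everything between them: the union {1, 2, 3, 4, 5, 6, 7, 8, 9, 10, 11, 12} is all of U.
No 4 of the 7 blocks cover everything (all 35 combinations miss at least one point), so 5 is optimal.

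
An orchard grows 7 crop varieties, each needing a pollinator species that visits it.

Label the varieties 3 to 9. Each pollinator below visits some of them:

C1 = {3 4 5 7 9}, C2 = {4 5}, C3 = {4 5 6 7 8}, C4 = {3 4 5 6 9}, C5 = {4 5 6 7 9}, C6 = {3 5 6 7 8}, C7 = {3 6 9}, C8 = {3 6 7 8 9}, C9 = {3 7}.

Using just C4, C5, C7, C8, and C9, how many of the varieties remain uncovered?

Union of C4, C5, C7, C8, C9 = {3, 4, 5, 6, 7, 8, 9} — that's every variety, so 0 are uncovered.

0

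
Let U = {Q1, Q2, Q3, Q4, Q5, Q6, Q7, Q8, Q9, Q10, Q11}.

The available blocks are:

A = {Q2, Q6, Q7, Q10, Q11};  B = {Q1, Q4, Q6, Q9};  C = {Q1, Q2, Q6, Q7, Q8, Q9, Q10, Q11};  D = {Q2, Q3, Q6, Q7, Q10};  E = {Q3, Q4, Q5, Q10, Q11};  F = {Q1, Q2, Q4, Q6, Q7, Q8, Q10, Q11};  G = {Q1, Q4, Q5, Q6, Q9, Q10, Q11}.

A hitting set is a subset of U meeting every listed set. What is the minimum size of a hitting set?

2

H = {Q9, Q10} meets every block (each contains at least one member of H), and |H| = 2.
No single point lies in every block, so at least 2 are needed and 2 is optimal.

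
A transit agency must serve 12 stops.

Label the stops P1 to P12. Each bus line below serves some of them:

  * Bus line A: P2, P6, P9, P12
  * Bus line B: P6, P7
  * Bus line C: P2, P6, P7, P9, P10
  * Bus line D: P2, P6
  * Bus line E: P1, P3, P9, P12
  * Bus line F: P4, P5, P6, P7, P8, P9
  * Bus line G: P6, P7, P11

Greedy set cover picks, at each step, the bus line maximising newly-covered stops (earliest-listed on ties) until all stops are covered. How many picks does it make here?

Greedy: pick F (covers 6 new) → pick E (covers 3 new) → pick C (covers 2 new) → pick G (covers 1 new). Total picks: 4.

4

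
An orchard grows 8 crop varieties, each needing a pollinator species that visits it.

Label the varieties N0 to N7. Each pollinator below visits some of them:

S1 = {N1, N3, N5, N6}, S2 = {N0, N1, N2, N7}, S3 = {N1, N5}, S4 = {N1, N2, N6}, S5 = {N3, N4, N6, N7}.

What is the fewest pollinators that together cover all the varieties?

3

S2 and S3 and S5 together: S2 ∪ S3 ∪ S5 = {N0, N1, N2, N3, N4, N5, N6, N7} — every variety is covered.
Only S2 contains N0, so S2 is forced; the remaining 4 varieties need at least 2 more pollinators (each remaining pollinator adds at most 3) — so at least 3 pollinators are needed, and 3 is optimal.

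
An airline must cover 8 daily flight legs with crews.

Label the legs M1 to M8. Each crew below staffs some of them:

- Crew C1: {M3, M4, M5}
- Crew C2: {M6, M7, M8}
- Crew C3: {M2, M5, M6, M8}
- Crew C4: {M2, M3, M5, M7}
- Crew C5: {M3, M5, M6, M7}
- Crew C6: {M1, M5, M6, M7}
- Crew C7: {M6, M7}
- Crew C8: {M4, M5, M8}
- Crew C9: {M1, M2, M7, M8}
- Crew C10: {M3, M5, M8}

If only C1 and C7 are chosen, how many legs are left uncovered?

3

Union of C1, C7 = {M3, M4, M5, M6, M7}.
Not covered: M1, M2, M8 — 3 legs.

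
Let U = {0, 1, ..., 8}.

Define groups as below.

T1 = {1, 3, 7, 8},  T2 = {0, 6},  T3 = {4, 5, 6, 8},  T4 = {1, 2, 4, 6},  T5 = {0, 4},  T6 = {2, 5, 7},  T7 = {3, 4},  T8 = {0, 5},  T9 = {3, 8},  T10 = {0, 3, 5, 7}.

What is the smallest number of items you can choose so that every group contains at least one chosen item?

4

H = {0, 2, 3, 5} meets every group (each contains at least one member of H), and |H| = 4.
No choice of 3 items meets every group, so 4 is the minimum.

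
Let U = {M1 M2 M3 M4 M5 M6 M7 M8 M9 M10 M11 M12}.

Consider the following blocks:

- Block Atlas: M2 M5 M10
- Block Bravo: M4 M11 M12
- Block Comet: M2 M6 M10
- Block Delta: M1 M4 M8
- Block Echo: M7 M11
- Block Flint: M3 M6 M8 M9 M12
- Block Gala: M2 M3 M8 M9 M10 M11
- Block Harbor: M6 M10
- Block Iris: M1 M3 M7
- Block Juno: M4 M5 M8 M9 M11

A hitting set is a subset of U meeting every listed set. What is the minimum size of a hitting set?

4

H = {M1, M9, M10, M11} meets every block (each contains at least one member of H), and |H| = 4.
No choice of 3 elements meets every block, so 4 is the minimum.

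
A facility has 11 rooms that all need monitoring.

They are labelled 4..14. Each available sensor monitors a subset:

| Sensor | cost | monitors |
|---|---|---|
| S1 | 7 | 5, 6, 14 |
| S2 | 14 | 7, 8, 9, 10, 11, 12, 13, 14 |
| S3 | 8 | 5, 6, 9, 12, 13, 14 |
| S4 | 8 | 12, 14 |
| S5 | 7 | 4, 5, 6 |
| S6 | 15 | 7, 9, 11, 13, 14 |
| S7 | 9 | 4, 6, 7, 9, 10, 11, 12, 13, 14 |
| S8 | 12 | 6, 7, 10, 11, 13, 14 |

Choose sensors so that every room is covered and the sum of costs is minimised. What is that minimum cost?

21

S2, S5 together cover every room (S2 ∪ S5 = {4, 5, 6, 7, 8, 9, 10, 11, 12, 13, 14}); total cost 14 + 7 = 21.
The greedy pick S7, S1, S2 costs 30; no covering selection beats 21.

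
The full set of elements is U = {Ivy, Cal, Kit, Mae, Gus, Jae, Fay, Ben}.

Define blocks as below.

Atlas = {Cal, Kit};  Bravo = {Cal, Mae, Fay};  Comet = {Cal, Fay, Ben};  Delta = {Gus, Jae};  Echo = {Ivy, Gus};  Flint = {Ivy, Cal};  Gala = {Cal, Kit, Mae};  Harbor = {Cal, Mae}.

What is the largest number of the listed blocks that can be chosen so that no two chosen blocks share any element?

2

Echo, Harbor are pairwise disjoint (Echo={Ivy,Gus}; Harbor={Cal,Mae}).
Every remaining block overlaps one of these, and no 3 of the listed blocks are pairwise disjoint, so 2 is the maximum.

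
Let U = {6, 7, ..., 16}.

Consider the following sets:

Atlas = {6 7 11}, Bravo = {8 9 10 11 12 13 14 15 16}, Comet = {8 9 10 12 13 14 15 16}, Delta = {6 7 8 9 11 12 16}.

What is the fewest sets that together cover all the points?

2

Atlas and Comet cover everything between them: the union {6, 7, 8, 9, 10, 11, 12, 13, 14, 15, 16} is all of U.
No single set has all 11 points (the largest, Bravo, has 9), so 2 is optimal.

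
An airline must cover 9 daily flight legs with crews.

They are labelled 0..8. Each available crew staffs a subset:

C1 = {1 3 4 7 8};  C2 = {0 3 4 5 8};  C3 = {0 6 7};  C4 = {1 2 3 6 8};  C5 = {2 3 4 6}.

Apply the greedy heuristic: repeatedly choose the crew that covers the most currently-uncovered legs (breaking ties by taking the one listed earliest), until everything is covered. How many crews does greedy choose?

3

Greedy: pick C1 (covers 5 new) → pick C2 (covers 2 new) → pick C4 (covers 2 new). Total picks: 3.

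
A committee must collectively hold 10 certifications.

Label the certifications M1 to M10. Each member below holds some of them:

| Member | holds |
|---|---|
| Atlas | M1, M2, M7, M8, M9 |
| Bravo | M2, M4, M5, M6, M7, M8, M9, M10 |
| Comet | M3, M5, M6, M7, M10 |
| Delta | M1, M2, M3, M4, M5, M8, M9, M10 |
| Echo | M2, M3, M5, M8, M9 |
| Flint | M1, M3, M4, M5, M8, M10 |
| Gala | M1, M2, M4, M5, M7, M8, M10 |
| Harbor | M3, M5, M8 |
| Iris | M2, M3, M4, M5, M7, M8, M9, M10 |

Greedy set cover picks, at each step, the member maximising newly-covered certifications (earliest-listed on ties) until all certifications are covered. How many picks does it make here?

Greedy: pick Bravo (covers 8 new) → pick Delta (covers 2 new). Total picks: 2.

2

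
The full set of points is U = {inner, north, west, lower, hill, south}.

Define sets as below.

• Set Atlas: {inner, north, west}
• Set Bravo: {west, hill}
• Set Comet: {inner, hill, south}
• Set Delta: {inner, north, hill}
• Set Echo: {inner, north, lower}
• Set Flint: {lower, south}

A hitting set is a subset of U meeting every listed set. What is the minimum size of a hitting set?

Take H = {west, lower, hill}. Each listed set contains at least one of these, so H is a hitting set of size 3.
No choice of 2 points meets every set, so 3 is the minimum.

3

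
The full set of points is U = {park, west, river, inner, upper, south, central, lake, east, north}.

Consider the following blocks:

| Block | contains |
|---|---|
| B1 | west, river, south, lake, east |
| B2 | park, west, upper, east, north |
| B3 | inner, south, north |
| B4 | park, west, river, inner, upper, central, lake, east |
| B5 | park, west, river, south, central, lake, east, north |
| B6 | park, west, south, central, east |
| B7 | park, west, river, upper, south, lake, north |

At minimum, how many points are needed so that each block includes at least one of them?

2

Take H = {south, east}. Each listed block contains at least one of these, so H is a hitting set of size 2.
No single point lies in every block, so at least 2 are needed and 2 is optimal.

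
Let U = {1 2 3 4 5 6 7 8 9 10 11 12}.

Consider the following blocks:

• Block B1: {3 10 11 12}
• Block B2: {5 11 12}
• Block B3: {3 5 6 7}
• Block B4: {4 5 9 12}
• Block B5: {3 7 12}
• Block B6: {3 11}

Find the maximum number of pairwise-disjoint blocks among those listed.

B4, B6 are pairwise disjoint (B4={4,5,9,12}; B6={3,11}).
Every remaining block overlaps one of these, and no 3 of the listed blocks are pairwise disjoint, so 2 is the maximum.

2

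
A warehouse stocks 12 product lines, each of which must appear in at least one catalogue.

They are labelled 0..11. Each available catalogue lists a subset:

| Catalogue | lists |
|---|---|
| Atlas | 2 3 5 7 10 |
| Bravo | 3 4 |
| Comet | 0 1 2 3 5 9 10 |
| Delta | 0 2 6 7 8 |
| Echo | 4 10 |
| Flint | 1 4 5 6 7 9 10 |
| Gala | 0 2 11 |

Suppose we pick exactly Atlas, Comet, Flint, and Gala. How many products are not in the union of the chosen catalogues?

1

Union of Atlas, Comet, Flint, Gala = {0, 1, 2, 3, 4, 5, 6, 7, 9, 10, 11}.
Not covered: 8 — 1 product.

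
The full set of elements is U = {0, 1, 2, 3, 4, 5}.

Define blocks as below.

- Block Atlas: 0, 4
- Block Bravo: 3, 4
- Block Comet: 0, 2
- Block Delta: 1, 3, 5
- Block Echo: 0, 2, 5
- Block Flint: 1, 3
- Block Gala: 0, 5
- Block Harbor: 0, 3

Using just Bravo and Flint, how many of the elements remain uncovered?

Union of Bravo, Flint = {1, 3, 4}.
Not covered: 0, 2, 5 — 3 elements.

3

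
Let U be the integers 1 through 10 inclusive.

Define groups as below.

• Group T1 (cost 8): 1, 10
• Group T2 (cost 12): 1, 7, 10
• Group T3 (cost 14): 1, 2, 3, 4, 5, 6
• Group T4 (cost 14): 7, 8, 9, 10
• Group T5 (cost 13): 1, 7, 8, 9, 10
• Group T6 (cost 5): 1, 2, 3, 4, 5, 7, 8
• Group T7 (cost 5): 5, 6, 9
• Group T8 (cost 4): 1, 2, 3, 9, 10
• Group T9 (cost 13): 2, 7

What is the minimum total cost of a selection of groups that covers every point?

14

T6, T7, T8 together cover every point (T6 ∪ T7 ∪ T8 = {1, 2, 3, 4, 5, 6, 7, 8, 9, 10}); total cost 5 + 5 + 4 = 14.
No covering selection has total cost below 14.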